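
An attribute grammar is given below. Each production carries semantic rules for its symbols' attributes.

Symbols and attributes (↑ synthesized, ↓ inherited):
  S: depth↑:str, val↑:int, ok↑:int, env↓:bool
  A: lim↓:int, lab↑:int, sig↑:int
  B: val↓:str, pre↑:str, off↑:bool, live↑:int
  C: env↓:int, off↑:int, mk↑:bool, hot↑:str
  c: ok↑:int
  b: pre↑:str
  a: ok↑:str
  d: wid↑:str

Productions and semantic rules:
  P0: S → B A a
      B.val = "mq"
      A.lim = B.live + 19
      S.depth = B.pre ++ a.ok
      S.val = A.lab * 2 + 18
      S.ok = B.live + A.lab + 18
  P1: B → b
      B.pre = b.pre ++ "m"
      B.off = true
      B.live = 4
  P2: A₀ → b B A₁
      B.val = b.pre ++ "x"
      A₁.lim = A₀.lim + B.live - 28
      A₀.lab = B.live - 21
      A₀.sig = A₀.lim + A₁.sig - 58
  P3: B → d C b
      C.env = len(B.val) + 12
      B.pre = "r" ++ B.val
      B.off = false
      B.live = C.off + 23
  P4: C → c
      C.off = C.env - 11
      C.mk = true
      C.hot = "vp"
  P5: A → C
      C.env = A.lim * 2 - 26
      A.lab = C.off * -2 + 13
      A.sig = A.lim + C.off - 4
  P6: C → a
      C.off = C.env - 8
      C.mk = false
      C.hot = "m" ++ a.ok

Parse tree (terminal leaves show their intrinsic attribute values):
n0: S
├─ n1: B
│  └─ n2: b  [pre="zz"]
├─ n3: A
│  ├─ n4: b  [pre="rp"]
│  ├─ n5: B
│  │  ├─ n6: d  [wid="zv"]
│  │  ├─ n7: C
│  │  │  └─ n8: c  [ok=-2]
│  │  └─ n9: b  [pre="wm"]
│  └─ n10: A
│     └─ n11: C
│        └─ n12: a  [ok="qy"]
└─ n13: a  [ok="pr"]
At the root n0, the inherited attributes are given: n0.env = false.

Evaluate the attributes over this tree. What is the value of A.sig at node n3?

-7

1. n0.env = false  [given at root]
2. n1.val = "mq"  ["mq"]
3. n2.pre = "zz"  [terminal]
4. n1.pre = "zzm"  [b.pre ++ "m"]
5. n1.off = true  [true]
6. n1.live = 4  [4]
7. n3.lim = 23  [B.live + 19]
8. n4.pre = "rp"  [terminal]
9. n5.val = "rpx"  [b.pre ++ "x"]
10. n6.wid = "zv"  [terminal]
11. n7.env = 15  [len(B.val) + 12]
12. n8.ok = -2  [terminal]
13. n7.off = 4  [C.env - 11]
14. n7.mk = true  [true]
15. n7.hot = "vp"  ["vp"]
16. n9.pre = "wm"  [terminal]
17. n5.pre = "rrpx"  ["r" ++ B.val]
18. n5.off = false  [false]
19. n5.live = 27  [C.off + 23]
20. n10.lim = 22  [A₀.lim + B.live - 28]
21. n11.env = 18  [A.lim * 2 - 26]
22. n12.ok = "qy"  [terminal]
23. n11.off = 10  [C.env - 8]
24. n11.mk = false  [false]
25. n11.hot = "mqy"  ["m" ++ a.ok]
26. n10.lab = -7  [C.off * -2 + 13]
27. n10.sig = 28  [A.lim + C.off - 4]
28. n3.lab = 6  [B.live - 21]
29. n3.sig = -7  [A₀.lim + A₁.sig - 58]
30. n13.ok = "pr"  [terminal]
31. n0.depth = "zzmpr"  [B.pre ++ a.ok]
32. n0.val = 30  [A.lab * 2 + 18]
33. n0.ok = 28  [B.live + A.lab + 18]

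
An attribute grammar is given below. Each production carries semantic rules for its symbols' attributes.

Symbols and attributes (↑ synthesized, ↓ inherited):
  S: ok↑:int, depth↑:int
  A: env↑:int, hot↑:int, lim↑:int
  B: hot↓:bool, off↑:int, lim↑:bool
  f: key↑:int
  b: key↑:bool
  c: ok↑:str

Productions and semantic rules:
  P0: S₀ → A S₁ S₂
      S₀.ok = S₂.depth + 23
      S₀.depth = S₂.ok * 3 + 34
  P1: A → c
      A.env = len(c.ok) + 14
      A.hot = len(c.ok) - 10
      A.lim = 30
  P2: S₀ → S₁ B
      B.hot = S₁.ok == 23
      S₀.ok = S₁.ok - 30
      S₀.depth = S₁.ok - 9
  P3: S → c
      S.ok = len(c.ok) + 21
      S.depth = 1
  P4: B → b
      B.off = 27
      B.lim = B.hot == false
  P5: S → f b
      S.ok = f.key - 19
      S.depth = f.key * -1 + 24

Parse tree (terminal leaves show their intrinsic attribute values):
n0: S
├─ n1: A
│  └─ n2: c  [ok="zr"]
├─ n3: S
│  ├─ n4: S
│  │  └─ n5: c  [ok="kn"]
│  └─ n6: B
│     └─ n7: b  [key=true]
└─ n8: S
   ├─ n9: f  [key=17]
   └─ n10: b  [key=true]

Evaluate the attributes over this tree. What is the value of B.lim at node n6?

1. n2.ok = "zr"  [terminal]
2. n1.env = 16  [len(c.ok) + 14]
3. n1.hot = -8  [len(c.ok) - 10]
4. n1.lim = 30  [30]
5. n5.ok = "kn"  [terminal]
6. n4.ok = 23  [len(c.ok) + 21]
7. n4.depth = 1  [1]
8. n6.hot = true  [S₁.ok == 23]
9. n7.key = true  [terminal]
10. n6.off = 27  [27]
11. n6.lim = false  [B.hot == false]
12. n3.ok = -7  [S₁.ok - 30]
13. n3.depth = 14  [S₁.ok - 9]
14. n9.key = 17  [terminal]
15. n10.key = true  [terminal]
16. n8.ok = -2  [f.key - 19]
17. n8.depth = 7  [f.key * -1 + 24]
18. n0.ok = 30  [S₂.depth + 23]
19. n0.depth = 28  [S₂.ok * 3 + 34]

false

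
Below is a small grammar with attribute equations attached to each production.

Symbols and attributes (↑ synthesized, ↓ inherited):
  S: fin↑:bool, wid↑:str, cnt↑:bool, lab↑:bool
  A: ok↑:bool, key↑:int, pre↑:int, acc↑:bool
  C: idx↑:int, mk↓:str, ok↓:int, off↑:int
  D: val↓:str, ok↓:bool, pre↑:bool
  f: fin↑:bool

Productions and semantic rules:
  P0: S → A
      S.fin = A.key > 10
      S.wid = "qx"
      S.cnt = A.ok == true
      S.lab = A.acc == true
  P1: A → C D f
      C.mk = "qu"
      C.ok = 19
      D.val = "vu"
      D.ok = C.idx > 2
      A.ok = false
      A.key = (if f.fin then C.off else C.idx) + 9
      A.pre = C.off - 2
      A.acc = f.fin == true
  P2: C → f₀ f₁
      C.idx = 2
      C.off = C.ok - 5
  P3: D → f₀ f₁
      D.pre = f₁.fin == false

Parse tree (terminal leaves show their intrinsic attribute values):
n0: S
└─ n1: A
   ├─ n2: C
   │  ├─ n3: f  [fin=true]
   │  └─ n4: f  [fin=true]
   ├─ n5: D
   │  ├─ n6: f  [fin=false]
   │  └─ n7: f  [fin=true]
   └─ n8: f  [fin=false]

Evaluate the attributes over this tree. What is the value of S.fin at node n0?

true

1. n2.mk = "qu"  ["qu"]
2. n2.ok = 19  [19]
3. n3.fin = true  [terminal]
4. n4.fin = true  [terminal]
5. n2.idx = 2  [2]
6. n2.off = 14  [C.ok - 5]
7. n5.val = "vu"  ["vu"]
8. n5.ok = false  [C.idx > 2]
9. n6.fin = false  [terminal]
10. n7.fin = true  [terminal]
11. n5.pre = false  [f₁.fin == false]
12. n8.fin = false  [terminal]
13. n1.ok = false  [false]
14. n1.key = 11  [(if f.fin then C.off else C.idx) + 9]
15. n1.pre = 12  [C.off - 2]
16. n1.acc = false  [f.fin == true]
17. n0.fin = true  [A.key > 10]
18. n0.wid = "qx"  ["qx"]
19. n0.cnt = false  [A.ok == true]
20. n0.lab = false  [A.acc == true]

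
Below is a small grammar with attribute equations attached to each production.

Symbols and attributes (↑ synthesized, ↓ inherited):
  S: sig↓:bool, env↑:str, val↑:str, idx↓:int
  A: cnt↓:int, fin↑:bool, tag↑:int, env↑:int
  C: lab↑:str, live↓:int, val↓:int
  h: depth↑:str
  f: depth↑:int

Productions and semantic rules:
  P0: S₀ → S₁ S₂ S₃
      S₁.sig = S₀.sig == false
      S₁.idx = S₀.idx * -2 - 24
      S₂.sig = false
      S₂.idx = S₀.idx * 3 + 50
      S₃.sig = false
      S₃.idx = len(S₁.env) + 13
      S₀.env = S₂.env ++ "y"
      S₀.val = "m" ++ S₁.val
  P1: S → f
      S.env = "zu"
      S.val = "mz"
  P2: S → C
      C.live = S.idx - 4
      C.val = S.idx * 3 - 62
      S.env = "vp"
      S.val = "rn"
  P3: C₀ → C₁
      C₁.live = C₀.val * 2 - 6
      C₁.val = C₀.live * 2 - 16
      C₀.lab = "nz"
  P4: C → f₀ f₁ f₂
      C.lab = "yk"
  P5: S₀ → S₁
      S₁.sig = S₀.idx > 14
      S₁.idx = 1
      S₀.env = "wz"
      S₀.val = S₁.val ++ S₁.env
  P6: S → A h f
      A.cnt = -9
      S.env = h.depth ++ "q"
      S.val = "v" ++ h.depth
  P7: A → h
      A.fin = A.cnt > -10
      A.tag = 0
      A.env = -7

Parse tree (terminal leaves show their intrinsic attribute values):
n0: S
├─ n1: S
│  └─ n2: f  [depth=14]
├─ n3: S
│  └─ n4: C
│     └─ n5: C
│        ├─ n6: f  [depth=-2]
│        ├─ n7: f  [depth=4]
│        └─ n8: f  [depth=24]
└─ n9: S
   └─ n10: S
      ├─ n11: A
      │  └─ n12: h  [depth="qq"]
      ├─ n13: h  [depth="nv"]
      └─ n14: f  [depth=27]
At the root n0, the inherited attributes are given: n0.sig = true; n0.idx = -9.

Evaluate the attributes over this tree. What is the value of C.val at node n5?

22

1. n0.sig = true  [given at root]
2. n0.idx = -9  [given at root]
3. n1.sig = false  [S₀.sig == false]
4. n1.idx = -6  [S₀.idx * -2 - 24]
5. n2.depth = 14  [terminal]
6. n1.env = "zu"  ["zu"]
7. n1.val = "mz"  ["mz"]
8. n3.sig = false  [false]
9. n3.idx = 23  [S₀.idx * 3 + 50]
10. n4.live = 19  [S.idx - 4]
11. n4.val = 7  [S.idx * 3 - 62]
12. n5.live = 8  [C₀.val * 2 - 6]
13. n5.val = 22  [C₀.live * 2 - 16]
14. n6.depth = -2  [terminal]
15. n7.depth = 4  [terminal]
16. n8.depth = 24  [terminal]
17. n5.lab = "yk"  ["yk"]
18. n4.lab = "nz"  ["nz"]
19. n3.env = "vp"  ["vp"]
20. n3.val = "rn"  ["rn"]
21. n9.sig = false  [false]
22. n9.idx = 15  [len(S₁.env) + 13]
23. n10.sig = true  [S₀.idx > 14]
24. n10.idx = 1  [1]
25. n11.cnt = -9  [-9]
26. n12.depth = "qq"  [terminal]
27. n11.fin = true  [A.cnt > -10]
28. n11.tag = 0  [0]
29. n11.env = -7  [-7]
30. n13.depth = "nv"  [terminal]
31. n14.depth = 27  [terminal]
32. n10.env = "nvq"  [h.depth ++ "q"]
33. n10.val = "vnv"  ["v" ++ h.depth]
34. n9.env = "wz"  ["wz"]
35. n9.val = "vnvnvq"  [S₁.val ++ S₁.env]
36. n0.env = "vpy"  [S₂.env ++ "y"]
37. n0.val = "mmz"  ["m" ++ S₁.val]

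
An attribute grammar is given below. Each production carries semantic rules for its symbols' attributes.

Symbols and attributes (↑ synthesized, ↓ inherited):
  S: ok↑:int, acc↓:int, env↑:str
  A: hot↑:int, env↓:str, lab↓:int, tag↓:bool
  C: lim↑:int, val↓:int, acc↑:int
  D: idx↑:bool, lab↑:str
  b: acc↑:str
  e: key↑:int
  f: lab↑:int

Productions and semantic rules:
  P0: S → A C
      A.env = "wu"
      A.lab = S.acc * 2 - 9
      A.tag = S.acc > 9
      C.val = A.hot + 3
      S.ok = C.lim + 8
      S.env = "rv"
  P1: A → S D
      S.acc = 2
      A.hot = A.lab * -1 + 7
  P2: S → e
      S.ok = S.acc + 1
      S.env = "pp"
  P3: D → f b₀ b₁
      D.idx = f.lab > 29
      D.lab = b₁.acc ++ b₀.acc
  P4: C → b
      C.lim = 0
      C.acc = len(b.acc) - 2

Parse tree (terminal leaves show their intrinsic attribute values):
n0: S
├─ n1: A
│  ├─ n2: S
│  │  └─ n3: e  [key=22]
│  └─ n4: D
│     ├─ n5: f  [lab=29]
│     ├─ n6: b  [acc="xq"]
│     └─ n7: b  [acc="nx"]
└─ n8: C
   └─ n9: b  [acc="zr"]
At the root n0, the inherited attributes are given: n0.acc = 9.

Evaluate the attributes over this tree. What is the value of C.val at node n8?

1. n0.acc = 9  [given at root]
2. n1.env = "wu"  ["wu"]
3. n1.lab = 9  [S.acc * 2 - 9]
4. n1.tag = false  [S.acc > 9]
5. n2.acc = 2  [2]
6. n3.key = 22  [terminal]
7. n2.ok = 3  [S.acc + 1]
8. n2.env = "pp"  ["pp"]
9. n5.lab = 29  [terminal]
10. n6.acc = "xq"  [terminal]
11. n7.acc = "nx"  [terminal]
12. n4.idx = false  [f.lab > 29]
13. n4.lab = "nxxq"  [b₁.acc ++ b₀.acc]
14. n1.hot = -2  [A.lab * -1 + 7]
15. n8.val = 1  [A.hot + 3]
16. n9.acc = "zr"  [terminal]
17. n8.lim = 0  [0]
18. n8.acc = 0  [len(b.acc) - 2]
19. n0.ok = 8  [C.lim + 8]
20. n0.env = "rv"  ["rv"]

1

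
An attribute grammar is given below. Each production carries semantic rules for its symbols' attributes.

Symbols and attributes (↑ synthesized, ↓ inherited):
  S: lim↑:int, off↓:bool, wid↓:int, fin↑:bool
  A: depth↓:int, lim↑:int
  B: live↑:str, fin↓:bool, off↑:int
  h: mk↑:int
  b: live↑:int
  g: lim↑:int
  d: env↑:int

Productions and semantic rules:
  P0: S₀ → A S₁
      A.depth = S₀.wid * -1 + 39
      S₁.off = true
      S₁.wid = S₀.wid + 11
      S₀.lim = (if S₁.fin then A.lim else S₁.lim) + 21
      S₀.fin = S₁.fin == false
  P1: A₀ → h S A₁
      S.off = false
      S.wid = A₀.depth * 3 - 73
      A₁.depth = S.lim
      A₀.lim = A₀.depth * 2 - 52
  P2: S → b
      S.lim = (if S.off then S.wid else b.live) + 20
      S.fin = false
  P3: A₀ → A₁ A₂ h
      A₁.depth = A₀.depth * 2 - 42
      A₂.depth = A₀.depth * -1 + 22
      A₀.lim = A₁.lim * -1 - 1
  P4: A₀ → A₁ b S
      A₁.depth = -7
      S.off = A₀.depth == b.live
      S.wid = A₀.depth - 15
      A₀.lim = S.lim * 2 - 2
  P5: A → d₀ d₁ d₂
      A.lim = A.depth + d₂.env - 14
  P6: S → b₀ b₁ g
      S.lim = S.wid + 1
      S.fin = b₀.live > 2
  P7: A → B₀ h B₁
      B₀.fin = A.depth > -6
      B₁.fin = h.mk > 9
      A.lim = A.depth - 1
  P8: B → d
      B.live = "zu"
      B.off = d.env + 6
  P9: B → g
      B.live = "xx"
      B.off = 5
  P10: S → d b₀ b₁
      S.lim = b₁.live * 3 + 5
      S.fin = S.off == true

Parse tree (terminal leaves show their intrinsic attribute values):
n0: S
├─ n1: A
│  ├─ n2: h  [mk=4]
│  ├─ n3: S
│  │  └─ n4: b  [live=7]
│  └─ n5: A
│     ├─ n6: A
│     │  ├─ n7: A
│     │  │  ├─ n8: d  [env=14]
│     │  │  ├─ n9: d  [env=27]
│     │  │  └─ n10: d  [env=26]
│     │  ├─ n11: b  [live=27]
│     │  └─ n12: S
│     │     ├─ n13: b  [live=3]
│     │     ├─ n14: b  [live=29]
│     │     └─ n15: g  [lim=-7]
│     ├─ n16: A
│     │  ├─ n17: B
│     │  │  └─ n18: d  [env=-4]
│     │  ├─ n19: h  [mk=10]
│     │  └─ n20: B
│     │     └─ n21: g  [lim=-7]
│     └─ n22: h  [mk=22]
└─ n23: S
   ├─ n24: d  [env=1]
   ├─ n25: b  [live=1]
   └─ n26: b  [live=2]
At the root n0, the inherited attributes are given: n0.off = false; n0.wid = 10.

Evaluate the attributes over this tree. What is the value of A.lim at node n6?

-6

1. n0.off = false  [given at root]
2. n0.wid = 10  [given at root]
3. n1.depth = 29  [S₀.wid * -1 + 39]
4. n2.mk = 4  [terminal]
5. n3.off = false  [false]
6. n3.wid = 14  [A₀.depth * 3 - 73]
7. n4.live = 7  [terminal]
8. n3.lim = 27  [(if S.off then S.wid else b.live) + 20]
9. n3.fin = false  [false]
10. n5.depth = 27  [S.lim]
11. n6.depth = 12  [A₀.depth * 2 - 42]
12. n7.depth = -7  [-7]
13. n8.env = 14  [terminal]
14. n9.env = 27  [terminal]
15. n10.env = 26  [terminal]
16. n7.lim = 5  [A.depth + d₂.env - 14]
17. n11.live = 27  [terminal]
18. n12.off = false  [A₀.depth == b.live]
19. n12.wid = -3  [A₀.depth - 15]
20. n13.live = 3  [terminal]
21. n14.live = 29  [terminal]
22. n15.lim = -7  [terminal]
23. n12.lim = -2  [S.wid + 1]
24. n12.fin = true  [b₀.live > 2]
25. n6.lim = -6  [S.lim * 2 - 2]
26. n16.depth = -5  [A₀.depth * -1 + 22]
27. n17.fin = true  [A.depth > -6]
28. n18.env = -4  [terminal]
29. n17.live = "zu"  ["zu"]
30. n17.off = 2  [d.env + 6]
31. n19.mk = 10  [terminal]
32. n20.fin = true  [h.mk > 9]
33. n21.lim = -7  [terminal]
34. n20.live = "xx"  ["xx"]
35. n20.off = 5  [5]
36. n16.lim = -6  [A.depth - 1]
37. n22.mk = 22  [terminal]
38. n5.lim = 5  [A₁.lim * -1 - 1]
39. n1.lim = 6  [A₀.depth * 2 - 52]
40. n23.off = true  [true]
41. n23.wid = 21  [S₀.wid + 11]
42. n24.env = 1  [terminal]
43. n25.live = 1  [terminal]
44. n26.live = 2  [terminal]
45. n23.lim = 11  [b₁.live * 3 + 5]
46. n23.fin = true  [S.off == true]
47. n0.lim = 27  [(if S₁.fin then A.lim else S₁.lim) + 21]
48. n0.fin = false  [S₁.fin == false]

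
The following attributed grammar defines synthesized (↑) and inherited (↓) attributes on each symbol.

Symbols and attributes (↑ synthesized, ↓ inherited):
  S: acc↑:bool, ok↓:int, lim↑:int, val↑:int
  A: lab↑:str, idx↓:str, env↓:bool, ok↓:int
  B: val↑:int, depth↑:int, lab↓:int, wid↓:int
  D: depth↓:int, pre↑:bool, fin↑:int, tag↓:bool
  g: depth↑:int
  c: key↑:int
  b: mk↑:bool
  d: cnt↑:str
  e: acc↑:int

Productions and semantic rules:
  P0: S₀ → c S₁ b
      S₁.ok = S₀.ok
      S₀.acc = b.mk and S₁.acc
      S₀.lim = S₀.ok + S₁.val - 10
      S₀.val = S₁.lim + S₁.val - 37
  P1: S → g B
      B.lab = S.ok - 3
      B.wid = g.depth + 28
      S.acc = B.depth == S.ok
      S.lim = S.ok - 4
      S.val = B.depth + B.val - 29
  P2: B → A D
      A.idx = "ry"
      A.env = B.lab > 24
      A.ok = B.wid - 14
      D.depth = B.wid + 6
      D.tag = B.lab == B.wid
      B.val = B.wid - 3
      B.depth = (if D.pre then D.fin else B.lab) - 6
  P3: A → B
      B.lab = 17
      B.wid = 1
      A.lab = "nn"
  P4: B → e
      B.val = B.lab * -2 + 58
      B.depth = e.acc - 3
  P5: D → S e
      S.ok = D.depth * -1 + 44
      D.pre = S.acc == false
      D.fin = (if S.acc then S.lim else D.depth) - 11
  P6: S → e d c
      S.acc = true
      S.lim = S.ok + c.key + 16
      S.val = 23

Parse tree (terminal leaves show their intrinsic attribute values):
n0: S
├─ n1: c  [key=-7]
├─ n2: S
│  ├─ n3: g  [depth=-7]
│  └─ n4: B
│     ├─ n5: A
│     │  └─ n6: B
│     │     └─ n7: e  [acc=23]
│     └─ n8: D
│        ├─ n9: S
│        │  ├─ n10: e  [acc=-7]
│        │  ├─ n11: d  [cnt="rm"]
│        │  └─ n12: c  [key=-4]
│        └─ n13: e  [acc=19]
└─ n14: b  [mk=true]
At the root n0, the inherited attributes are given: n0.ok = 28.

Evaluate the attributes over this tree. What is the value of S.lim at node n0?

26

1. n0.ok = 28  [given at root]
2. n1.key = -7  [terminal]
3. n2.ok = 28  [S₀.ok]
4. n3.depth = -7  [terminal]
5. n4.lab = 25  [S.ok - 3]
6. n4.wid = 21  [g.depth + 28]
7. n5.idx = "ry"  ["ry"]
8. n5.env = true  [B.lab > 24]
9. n5.ok = 7  [B.wid - 14]
10. n6.lab = 17  [17]
11. n6.wid = 1  [1]
12. n7.acc = 23  [terminal]
13. n6.val = 24  [B.lab * -2 + 58]
14. n6.depth = 20  [e.acc - 3]
15. n5.lab = "nn"  ["nn"]
16. n8.depth = 27  [B.wid + 6]
17. n8.tag = false  [B.lab == B.wid]
18. n9.ok = 17  [D.depth * -1 + 44]
19. n10.acc = -7  [terminal]
20. n11.cnt = "rm"  [terminal]
21. n12.key = -4  [terminal]
22. n9.acc = true  [true]
23. n9.lim = 29  [S.ok + c.key + 16]
24. n9.val = 23  [23]
25. n13.acc = 19  [terminal]
26. n8.pre = false  [S.acc == false]
27. n8.fin = 18  [(if S.acc then S.lim else D.depth) - 11]
28. n4.val = 18  [B.wid - 3]
29. n4.depth = 19  [(if D.pre then D.fin else B.lab) - 6]
30. n2.acc = false  [B.depth == S.ok]
31. n2.lim = 24  [S.ok - 4]
32. n2.val = 8  [B.depth + B.val - 29]
33. n14.mk = true  [terminal]
34. n0.acc = false  [b.mk and S₁.acc]
35. n0.lim = 26  [S₀.ok + S₁.val - 10]
36. n0.val = -5  [S₁.lim + S₁.val - 37]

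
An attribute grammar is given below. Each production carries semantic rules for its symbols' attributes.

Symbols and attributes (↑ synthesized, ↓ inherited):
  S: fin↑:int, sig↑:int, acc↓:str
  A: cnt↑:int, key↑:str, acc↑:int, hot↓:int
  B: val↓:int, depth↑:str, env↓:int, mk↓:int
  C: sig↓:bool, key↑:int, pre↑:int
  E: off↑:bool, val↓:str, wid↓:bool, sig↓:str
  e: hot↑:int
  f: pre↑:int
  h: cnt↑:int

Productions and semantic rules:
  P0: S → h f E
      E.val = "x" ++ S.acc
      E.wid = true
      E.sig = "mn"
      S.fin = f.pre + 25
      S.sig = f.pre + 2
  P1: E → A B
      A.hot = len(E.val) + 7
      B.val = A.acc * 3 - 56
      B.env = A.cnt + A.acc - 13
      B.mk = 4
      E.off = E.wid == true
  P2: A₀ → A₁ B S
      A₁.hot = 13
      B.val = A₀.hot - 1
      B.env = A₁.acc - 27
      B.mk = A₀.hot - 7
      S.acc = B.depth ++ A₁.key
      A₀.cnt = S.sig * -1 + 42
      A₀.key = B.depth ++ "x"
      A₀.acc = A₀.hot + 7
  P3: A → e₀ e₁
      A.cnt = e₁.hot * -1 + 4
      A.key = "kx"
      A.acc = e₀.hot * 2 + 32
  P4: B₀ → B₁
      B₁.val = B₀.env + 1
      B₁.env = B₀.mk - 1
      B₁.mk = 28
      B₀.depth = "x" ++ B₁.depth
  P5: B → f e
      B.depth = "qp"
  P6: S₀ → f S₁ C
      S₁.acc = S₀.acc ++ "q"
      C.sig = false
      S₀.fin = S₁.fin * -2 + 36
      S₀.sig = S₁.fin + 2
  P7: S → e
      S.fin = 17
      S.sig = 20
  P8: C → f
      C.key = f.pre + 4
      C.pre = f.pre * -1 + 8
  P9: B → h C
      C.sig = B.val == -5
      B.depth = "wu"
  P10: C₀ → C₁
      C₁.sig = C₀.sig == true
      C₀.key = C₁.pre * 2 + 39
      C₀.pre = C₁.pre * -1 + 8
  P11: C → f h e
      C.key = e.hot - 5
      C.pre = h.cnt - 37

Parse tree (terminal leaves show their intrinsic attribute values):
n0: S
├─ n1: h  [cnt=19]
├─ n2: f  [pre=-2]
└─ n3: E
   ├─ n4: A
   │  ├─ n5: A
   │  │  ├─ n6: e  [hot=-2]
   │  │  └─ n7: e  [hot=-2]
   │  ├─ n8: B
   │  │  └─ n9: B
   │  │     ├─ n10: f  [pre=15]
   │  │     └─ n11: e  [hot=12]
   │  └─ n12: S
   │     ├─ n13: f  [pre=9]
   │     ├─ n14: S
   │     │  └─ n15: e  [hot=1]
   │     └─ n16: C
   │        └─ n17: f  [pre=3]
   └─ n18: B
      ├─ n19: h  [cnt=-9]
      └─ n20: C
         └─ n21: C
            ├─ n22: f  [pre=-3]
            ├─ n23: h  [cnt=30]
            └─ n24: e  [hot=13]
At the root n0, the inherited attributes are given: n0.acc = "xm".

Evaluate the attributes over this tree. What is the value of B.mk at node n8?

1. n0.acc = "xm"  [given at root]
2. n1.cnt = 19  [terminal]
3. n2.pre = -2  [terminal]
4. n3.val = "xxm"  ["x" ++ S.acc]
5. n3.wid = true  [true]
6. n3.sig = "mn"  ["mn"]
7. n4.hot = 10  [len(E.val) + 7]
8. n5.hot = 13  [13]
9. n6.hot = -2  [terminal]
10. n7.hot = -2  [terminal]
11. n5.cnt = 6  [e₁.hot * -1 + 4]
12. n5.key = "kx"  ["kx"]
13. n5.acc = 28  [e₀.hot * 2 + 32]
14. n8.val = 9  [A₀.hot - 1]
15. n8.env = 1  [A₁.acc - 27]
16. n8.mk = 3  [A₀.hot - 7]
17. n9.val = 2  [B₀.env + 1]
18. n9.env = 2  [B₀.mk - 1]
19. n9.mk = 28  [28]
20. n10.pre = 15  [terminal]
21. n11.hot = 12  [terminal]
22. n9.depth = "qp"  ["qp"]
23. n8.depth = "xqp"  ["x" ++ B₁.depth]
24. n12.acc = "xqpkx"  [B.depth ++ A₁.key]
25. n13.pre = 9  [terminal]
26. n14.acc = "xqpkxq"  [S₀.acc ++ "q"]
27. n15.hot = 1  [terminal]
28. n14.fin = 17  [17]
29. n14.sig = 20  [20]
30. n16.sig = false  [false]
31. n17.pre = 3  [terminal]
32. n16.key = 7  [f.pre + 4]
33. n16.pre = 5  [f.pre * -1 + 8]
34. n12.fin = 2  [S₁.fin * -2 + 36]
35. n12.sig = 19  [S₁.fin + 2]
36. n4.cnt = 23  [S.sig * -1 + 42]
37. n4.key = "xqpx"  [B.depth ++ "x"]
38. n4.acc = 17  [A₀.hot + 7]
39. n18.val = -5  [A.acc * 3 - 56]
40. n18.env = 27  [A.cnt + A.acc - 13]
41. n18.mk = 4  [4]
42. n19.cnt = -9  [terminal]
43. n20.sig = true  [B.val == -5]
44. n21.sig = true  [C₀.sig == true]
45. n22.pre = -3  [terminal]
46. n23.cnt = 30  [terminal]
47. n24.hot = 13  [terminal]
48. n21.key = 8  [e.hot - 5]
49. n21.pre = -7  [h.cnt - 37]
50. n20.key = 25  [C₁.pre * 2 + 39]
51. n20.pre = 15  [C₁.pre * -1 + 8]
52. n18.depth = "wu"  ["wu"]
53. n3.off = true  [E.wid == true]
54. n0.fin = 23  [f.pre + 25]
55. n0.sig = 0  [f.pre + 2]

3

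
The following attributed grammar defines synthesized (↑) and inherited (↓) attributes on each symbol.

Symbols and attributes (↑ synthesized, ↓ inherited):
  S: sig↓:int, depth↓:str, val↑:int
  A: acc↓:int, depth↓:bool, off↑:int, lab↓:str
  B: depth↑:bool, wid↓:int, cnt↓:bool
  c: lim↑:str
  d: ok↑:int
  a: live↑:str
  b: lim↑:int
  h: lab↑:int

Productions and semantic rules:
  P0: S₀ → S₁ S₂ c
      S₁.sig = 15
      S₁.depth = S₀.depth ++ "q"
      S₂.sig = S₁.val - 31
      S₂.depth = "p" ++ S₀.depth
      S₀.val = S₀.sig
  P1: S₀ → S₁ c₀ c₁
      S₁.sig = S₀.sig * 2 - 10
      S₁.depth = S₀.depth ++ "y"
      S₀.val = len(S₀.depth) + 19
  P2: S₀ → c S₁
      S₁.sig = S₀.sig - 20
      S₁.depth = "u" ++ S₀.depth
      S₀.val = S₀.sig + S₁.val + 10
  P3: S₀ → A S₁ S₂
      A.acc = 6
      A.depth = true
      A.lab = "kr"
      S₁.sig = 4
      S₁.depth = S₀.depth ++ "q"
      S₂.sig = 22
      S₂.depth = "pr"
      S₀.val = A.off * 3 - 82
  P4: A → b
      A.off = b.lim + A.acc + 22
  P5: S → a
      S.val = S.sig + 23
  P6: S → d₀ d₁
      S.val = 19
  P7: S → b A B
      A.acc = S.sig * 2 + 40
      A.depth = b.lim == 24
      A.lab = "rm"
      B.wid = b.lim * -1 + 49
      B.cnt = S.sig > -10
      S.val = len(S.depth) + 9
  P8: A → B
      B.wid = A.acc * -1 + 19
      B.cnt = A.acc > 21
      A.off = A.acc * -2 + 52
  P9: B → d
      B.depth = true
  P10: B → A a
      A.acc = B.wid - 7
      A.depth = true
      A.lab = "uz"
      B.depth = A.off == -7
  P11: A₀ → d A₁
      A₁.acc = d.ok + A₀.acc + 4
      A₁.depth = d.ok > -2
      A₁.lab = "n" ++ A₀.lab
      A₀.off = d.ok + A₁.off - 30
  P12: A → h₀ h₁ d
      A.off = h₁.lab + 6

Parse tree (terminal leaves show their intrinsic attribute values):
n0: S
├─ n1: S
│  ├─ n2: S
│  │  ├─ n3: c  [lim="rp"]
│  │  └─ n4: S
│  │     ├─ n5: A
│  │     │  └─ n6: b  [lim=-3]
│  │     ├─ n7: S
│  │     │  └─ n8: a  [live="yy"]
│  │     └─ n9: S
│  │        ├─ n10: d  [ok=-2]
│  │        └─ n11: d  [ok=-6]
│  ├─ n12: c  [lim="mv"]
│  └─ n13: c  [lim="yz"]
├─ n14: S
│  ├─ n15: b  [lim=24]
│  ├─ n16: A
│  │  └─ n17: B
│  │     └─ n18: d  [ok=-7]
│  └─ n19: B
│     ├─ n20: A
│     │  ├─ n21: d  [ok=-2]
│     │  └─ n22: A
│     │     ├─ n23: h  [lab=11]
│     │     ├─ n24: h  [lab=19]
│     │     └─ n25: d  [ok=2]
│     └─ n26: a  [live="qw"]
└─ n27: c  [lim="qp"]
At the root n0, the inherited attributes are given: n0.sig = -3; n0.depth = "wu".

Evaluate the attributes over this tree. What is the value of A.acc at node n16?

22

1. n0.sig = -3  [given at root]
2. n0.depth = "wu"  [given at root]
3. n1.sig = 15  [15]
4. n1.depth = "wuq"  [S₀.depth ++ "q"]
5. n2.sig = 20  [S₀.sig * 2 - 10]
6. n2.depth = "wuqy"  [S₀.depth ++ "y"]
7. n3.lim = "rp"  [terminal]
8. n4.sig = 0  [S₀.sig - 20]
9. n4.depth = "uwuqy"  ["u" ++ S₀.depth]
10. n5.acc = 6  [6]
11. n5.depth = true  [true]
12. n5.lab = "kr"  ["kr"]
13. n6.lim = -3  [terminal]
14. n5.off = 25  [b.lim + A.acc + 22]
15. n7.sig = 4  [4]
16. n7.depth = "uwuqyq"  [S₀.depth ++ "q"]
17. n8.live = "yy"  [terminal]
18. n7.val = 27  [S.sig + 23]
19. n9.sig = 22  [22]
20. n9.depth = "pr"  ["pr"]
21. n10.ok = -2  [terminal]
22. n11.ok = -6  [terminal]
23. n9.val = 19  [19]
24. n4.val = -7  [A.off * 3 - 82]
25. n2.val = 23  [S₀.sig + S₁.val + 10]
26. n12.lim = "mv"  [terminal]
27. n13.lim = "yz"  [terminal]
28. n1.val = 22  [len(S₀.depth) + 19]
29. n14.sig = -9  [S₁.val - 31]
30. n14.depth = "pwu"  ["p" ++ S₀.depth]
31. n15.lim = 24  [terminal]
32. n16.acc = 22  [S.sig * 2 + 40]
33. n16.depth = true  [b.lim == 24]
34. n16.lab = "rm"  ["rm"]
35. n17.wid = -3  [A.acc * -1 + 19]
36. n17.cnt = true  [A.acc > 21]
37. n18.ok = -7  [terminal]
38. n17.depth = true  [true]
39. n16.off = 8  [A.acc * -2 + 52]
40. n19.wid = 25  [b.lim * -1 + 49]
41. n19.cnt = true  [S.sig > -10]
42. n20.acc = 18  [B.wid - 7]
43. n20.depth = true  [true]
44. n20.lab = "uz"  ["uz"]
45. n21.ok = -2  [terminal]
46. n22.acc = 20  [d.ok + A₀.acc + 4]
47. n22.depth = false  [d.ok > -2]
48. n22.lab = "nuz"  ["n" ++ A₀.lab]
49. n23.lab = 11  [terminal]
50. n24.lab = 19  [terminal]
51. n25.ok = 2  [terminal]
52. n22.off = 25  [h₁.lab + 6]
53. n20.off = -7  [d.ok + A₁.off - 30]
54. n26.live = "qw"  [terminal]
55. n19.depth = true  [A.off == -7]
56. n14.val = 12  [len(S.depth) + 9]
57. n27.lim = "qp"  [terminal]
58. n0.val = -3  [S₀.sig]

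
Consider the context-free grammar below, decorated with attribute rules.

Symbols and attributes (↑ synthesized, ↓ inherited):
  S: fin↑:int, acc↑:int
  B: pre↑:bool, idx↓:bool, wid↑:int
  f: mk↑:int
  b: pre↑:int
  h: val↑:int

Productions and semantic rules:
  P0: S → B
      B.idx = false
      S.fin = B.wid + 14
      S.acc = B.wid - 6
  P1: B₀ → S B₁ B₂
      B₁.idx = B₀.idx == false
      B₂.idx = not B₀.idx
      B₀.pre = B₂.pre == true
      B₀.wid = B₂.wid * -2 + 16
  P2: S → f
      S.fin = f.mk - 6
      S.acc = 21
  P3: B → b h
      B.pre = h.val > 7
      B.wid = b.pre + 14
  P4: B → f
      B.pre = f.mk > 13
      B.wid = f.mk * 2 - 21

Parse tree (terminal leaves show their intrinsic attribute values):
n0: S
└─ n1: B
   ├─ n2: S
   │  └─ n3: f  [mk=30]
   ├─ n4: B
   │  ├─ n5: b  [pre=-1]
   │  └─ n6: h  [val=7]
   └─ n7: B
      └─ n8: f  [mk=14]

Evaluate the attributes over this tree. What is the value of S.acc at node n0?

1. n1.idx = false  [false]
2. n3.mk = 30  [terminal]
3. n2.fin = 24  [f.mk - 6]
4. n2.acc = 21  [21]
5. n4.idx = true  [B₀.idx == false]
6. n5.pre = -1  [terminal]
7. n6.val = 7  [terminal]
8. n4.pre = false  [h.val > 7]
9. n4.wid = 13  [b.pre + 14]
10. n7.idx = true  [not B₀.idx]
11. n8.mk = 14  [terminal]
12. n7.pre = true  [f.mk > 13]
13. n7.wid = 7  [f.mk * 2 - 21]
14. n1.pre = true  [B₂.pre == true]
15. n1.wid = 2  [B₂.wid * -2 + 16]
16. n0.fin = 16  [B.wid + 14]
17. n0.acc = -4  [B.wid - 6]

-4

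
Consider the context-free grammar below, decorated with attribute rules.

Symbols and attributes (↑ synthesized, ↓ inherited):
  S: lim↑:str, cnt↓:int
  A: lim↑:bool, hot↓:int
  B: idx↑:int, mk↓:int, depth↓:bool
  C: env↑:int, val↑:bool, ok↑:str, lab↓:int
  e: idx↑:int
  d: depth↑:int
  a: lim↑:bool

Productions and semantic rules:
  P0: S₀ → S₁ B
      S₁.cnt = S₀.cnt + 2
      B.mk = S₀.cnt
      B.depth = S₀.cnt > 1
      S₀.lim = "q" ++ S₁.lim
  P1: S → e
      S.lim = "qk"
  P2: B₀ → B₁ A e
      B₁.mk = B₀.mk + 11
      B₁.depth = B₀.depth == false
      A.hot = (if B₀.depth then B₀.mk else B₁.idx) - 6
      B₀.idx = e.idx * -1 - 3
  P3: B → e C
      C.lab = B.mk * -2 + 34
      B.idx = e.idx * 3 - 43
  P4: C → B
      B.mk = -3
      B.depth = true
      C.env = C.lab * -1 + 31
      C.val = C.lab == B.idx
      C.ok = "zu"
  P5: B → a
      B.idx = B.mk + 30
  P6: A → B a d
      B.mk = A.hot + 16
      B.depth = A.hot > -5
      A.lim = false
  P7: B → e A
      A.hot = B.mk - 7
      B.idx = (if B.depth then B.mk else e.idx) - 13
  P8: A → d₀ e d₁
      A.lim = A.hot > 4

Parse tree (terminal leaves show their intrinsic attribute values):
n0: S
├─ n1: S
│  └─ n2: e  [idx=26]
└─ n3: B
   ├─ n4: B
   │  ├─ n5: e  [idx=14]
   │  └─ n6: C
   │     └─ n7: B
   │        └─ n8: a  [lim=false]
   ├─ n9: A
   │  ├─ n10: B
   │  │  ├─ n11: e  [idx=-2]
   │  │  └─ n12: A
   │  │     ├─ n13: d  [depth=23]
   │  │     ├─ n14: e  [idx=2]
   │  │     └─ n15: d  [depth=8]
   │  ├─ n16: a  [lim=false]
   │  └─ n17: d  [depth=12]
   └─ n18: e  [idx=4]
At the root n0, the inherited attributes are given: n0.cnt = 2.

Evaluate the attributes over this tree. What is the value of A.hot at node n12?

1. n0.cnt = 2  [given at root]
2. n1.cnt = 4  [S₀.cnt + 2]
3. n2.idx = 26  [terminal]
4. n1.lim = "qk"  ["qk"]
5. n3.mk = 2  [S₀.cnt]
6. n3.depth = true  [S₀.cnt > 1]
7. n4.mk = 13  [B₀.mk + 11]
8. n4.depth = false  [B₀.depth == false]
9. n5.idx = 14  [terminal]
10. n6.lab = 8  [B.mk * -2 + 34]
11. n7.mk = -3  [-3]
12. n7.depth = true  [true]
13. n8.lim = false  [terminal]
14. n7.idx = 27  [B.mk + 30]
15. n6.env = 23  [C.lab * -1 + 31]
16. n6.val = false  [C.lab == B.idx]
17. n6.ok = "zu"  ["zu"]
18. n4.idx = -1  [e.idx * 3 - 43]
19. n9.hot = -4  [(if B₀.depth then B₀.mk else B₁.idx) - 6]
20. n10.mk = 12  [A.hot + 16]
21. n10.depth = true  [A.hot > -5]
22. n11.idx = -2  [terminal]
23. n12.hot = 5  [B.mk - 7]
24. n13.depth = 23  [terminal]
25. n14.idx = 2  [terminal]
26. n15.depth = 8  [terminal]
27. n12.lim = true  [A.hot > 4]
28. n10.idx = -1  [(if B.depth then B.mk else e.idx) - 13]
29. n16.lim = false  [terminal]
30. n17.depth = 12  [terminal]
31. n9.lim = false  [false]
32. n18.idx = 4  [terminal]
33. n3.idx = -7  [e.idx * -1 - 3]
34. n0.lim = "qqk"  ["q" ++ S₁.lim]

5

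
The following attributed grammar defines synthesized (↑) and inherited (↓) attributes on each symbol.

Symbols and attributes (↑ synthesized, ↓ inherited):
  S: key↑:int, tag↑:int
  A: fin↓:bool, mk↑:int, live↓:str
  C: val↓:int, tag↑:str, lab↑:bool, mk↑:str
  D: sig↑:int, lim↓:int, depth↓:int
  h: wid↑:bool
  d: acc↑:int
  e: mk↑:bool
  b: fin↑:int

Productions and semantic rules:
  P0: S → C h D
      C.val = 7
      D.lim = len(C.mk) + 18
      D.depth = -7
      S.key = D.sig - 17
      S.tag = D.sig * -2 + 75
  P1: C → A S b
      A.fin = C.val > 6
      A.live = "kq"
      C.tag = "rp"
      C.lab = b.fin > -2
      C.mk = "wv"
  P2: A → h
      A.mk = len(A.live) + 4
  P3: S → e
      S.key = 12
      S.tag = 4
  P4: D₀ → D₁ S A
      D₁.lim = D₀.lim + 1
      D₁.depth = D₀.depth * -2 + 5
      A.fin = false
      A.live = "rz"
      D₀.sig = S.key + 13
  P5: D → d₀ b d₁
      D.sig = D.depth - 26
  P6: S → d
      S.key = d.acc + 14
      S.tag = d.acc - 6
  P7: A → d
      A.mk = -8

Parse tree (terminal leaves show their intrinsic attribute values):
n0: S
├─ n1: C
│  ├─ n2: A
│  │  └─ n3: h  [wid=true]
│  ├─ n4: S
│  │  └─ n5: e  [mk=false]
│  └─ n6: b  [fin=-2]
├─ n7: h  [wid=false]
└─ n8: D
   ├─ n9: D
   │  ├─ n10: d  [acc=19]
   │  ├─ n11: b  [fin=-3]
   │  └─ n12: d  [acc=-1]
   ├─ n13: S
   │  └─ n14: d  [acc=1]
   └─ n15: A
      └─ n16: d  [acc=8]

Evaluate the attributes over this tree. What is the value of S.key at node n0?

11

1. n1.val = 7  [7]
2. n2.fin = true  [C.val > 6]
3. n2.live = "kq"  ["kq"]
4. n3.wid = true  [terminal]
5. n2.mk = 6  [len(A.live) + 4]
6. n5.mk = false  [terminal]
7. n4.key = 12  [12]
8. n4.tag = 4  [4]
9. n6.fin = -2  [terminal]
10. n1.tag = "rp"  ["rp"]
11. n1.lab = false  [b.fin > -2]
12. n1.mk = "wv"  ["wv"]
13. n7.wid = false  [terminal]
14. n8.lim = 20  [len(C.mk) + 18]
15. n8.depth = -7  [-7]
16. n9.lim = 21  [D₀.lim + 1]
17. n9.depth = 19  [D₀.depth * -2 + 5]
18. n10.acc = 19  [terminal]
19. n11.fin = -3  [terminal]
20. n12.acc = -1  [terminal]
21. n9.sig = -7  [D.depth - 26]
22. n14.acc = 1  [terminal]
23. n13.key = 15  [d.acc + 14]
24. n13.tag = -5  [d.acc - 6]
25. n15.fin = false  [false]
26. n15.live = "rz"  ["rz"]
27. n16.acc = 8  [terminal]
28. n15.mk = -8  [-8]
29. n8.sig = 28  [S.key + 13]
30. n0.key = 11  [D.sig - 17]
31. n0.tag = 19  [D.sig * -2 + 75]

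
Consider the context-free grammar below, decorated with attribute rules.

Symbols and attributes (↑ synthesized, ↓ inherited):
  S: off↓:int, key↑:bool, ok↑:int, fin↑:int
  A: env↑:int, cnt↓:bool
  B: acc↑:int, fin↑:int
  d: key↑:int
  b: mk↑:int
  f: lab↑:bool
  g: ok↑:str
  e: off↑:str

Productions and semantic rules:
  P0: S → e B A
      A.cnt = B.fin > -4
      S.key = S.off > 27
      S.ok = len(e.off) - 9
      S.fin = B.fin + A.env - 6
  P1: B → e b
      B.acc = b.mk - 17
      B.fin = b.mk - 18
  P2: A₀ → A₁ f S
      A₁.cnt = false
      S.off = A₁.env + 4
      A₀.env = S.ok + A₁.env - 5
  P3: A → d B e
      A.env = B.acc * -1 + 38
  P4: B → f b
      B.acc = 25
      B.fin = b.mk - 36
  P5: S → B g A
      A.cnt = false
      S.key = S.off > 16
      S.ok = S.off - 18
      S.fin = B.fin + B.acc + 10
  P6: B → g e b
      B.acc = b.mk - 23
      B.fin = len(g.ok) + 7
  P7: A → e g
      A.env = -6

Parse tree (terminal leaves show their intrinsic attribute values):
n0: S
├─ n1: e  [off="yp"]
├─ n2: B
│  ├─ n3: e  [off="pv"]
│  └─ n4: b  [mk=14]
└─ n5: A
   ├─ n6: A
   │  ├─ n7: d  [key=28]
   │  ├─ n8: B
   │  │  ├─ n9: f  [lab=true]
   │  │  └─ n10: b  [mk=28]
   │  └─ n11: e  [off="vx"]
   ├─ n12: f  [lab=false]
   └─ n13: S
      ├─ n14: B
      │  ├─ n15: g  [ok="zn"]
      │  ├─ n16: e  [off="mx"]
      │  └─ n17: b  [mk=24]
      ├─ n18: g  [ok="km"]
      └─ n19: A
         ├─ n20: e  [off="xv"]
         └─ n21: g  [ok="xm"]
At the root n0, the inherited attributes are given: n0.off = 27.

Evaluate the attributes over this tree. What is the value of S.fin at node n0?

-3

1. n0.off = 27  [given at root]
2. n1.off = "yp"  [terminal]
3. n3.off = "pv"  [terminal]
4. n4.mk = 14  [terminal]
5. n2.acc = -3  [b.mk - 17]
6. n2.fin = -4  [b.mk - 18]
7. n5.cnt = false  [B.fin > -4]
8. n6.cnt = false  [false]
9. n7.key = 28  [terminal]
10. n9.lab = true  [terminal]
11. n10.mk = 28  [terminal]
12. n8.acc = 25  [25]
13. n8.fin = -8  [b.mk - 36]
14. n11.off = "vx"  [terminal]
15. n6.env = 13  [B.acc * -1 + 38]
16. n12.lab = false  [terminal]
17. n13.off = 17  [A₁.env + 4]
18. n15.ok = "zn"  [terminal]
19. n16.off = "mx"  [terminal]
20. n17.mk = 24  [terminal]
21. n14.acc = 1  [b.mk - 23]
22. n14.fin = 9  [len(g.ok) + 7]
23. n18.ok = "km"  [terminal]
24. n19.cnt = false  [false]
25. n20.off = "xv"  [terminal]
26. n21.ok = "xm"  [terminal]
27. n19.env = -6  [-6]
28. n13.key = true  [S.off > 16]
29. n13.ok = -1  [S.off - 18]
30. n13.fin = 20  [B.fin + B.acc + 10]
31. n5.env = 7  [S.ok + A₁.env - 5]
32. n0.key = false  [S.off > 27]
33. n0.ok = -7  [len(e.off) - 9]
34. n0.fin = -3  [B.fin + A.env - 6]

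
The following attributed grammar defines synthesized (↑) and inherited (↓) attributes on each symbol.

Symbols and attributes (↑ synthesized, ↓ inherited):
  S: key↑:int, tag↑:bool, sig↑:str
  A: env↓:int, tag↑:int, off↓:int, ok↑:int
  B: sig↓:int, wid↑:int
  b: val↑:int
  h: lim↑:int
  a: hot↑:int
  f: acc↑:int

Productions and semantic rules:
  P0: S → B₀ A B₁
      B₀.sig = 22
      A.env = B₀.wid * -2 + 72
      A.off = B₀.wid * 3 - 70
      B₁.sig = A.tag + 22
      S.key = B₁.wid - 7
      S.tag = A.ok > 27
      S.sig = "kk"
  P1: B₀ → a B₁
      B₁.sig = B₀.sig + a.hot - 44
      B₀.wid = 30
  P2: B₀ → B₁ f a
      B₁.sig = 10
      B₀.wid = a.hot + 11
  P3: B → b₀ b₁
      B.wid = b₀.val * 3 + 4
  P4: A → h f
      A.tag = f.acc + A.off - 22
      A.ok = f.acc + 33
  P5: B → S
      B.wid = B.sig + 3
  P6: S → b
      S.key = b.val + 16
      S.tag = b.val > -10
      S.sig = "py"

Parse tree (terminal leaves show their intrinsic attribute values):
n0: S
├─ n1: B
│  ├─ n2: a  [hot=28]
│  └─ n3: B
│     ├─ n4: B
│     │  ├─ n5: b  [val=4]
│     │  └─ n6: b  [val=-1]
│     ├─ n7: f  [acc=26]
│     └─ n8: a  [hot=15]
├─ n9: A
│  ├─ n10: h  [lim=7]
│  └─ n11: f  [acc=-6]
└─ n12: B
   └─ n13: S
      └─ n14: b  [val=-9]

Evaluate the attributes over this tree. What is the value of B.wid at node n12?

1. n1.sig = 22  [22]
2. n2.hot = 28  [terminal]
3. n3.sig = 6  [B₀.sig + a.hot - 44]
4. n4.sig = 10  [10]
5. n5.val = 4  [terminal]
6. n6.val = -1  [terminal]
7. n4.wid = 16  [b₀.val * 3 + 4]
8. n7.acc = 26  [terminal]
9. n8.hot = 15  [terminal]
10. n3.wid = 26  [a.hot + 11]
11. n1.wid = 30  [30]
12. n9.env = 12  [B₀.wid * -2 + 72]
13. n9.off = 20  [B₀.wid * 3 - 70]
14. n10.lim = 7  [terminal]
15. n11.acc = -6  [terminal]
16. n9.tag = -8  [f.acc + A.off - 22]
17. n9.ok = 27  [f.acc + 33]
18. n12.sig = 14  [A.tag + 22]
19. n14.val = -9  [terminal]
20. n13.key = 7  [b.val + 16]
21. n13.tag = true  [b.val > -10]
22. n13.sig = "py"  ["py"]
23. n12.wid = 17  [B.sig + 3]
24. n0.key = 10  [B₁.wid - 7]
25. n0.tag = false  [A.ok > 27]
26. n0.sig = "kk"  ["kk"]

17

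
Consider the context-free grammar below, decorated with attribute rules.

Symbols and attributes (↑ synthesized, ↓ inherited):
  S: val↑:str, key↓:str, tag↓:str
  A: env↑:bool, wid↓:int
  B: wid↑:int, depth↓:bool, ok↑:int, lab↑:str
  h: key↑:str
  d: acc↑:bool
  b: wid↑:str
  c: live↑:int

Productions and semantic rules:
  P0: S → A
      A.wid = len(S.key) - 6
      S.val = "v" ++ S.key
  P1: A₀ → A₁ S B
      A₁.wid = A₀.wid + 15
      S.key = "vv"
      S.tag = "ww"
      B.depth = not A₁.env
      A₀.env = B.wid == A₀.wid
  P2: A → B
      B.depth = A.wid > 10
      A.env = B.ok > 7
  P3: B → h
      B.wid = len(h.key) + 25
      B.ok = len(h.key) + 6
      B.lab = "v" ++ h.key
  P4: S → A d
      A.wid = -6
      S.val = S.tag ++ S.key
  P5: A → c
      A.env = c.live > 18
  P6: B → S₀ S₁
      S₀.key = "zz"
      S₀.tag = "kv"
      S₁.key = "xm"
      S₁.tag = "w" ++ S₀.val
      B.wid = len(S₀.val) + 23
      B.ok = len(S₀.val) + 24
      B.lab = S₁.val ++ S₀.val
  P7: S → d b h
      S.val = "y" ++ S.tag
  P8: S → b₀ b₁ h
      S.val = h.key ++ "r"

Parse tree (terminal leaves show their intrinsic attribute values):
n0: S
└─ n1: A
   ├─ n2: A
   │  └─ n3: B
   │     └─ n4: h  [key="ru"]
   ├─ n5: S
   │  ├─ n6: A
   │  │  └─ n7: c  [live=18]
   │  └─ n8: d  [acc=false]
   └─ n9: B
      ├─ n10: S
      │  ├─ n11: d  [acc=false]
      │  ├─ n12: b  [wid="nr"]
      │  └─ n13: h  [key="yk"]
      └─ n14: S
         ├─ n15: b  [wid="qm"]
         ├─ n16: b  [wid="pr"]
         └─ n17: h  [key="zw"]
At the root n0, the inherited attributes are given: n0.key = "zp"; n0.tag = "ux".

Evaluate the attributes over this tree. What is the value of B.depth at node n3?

1. n0.key = "zp"  [given at root]
2. n0.tag = "ux"  [given at root]
3. n1.wid = -4  [len(S.key) - 6]
4. n2.wid = 11  [A₀.wid + 15]
5. n3.depth = true  [A.wid > 10]
6. n4.key = "ru"  [terminal]
7. n3.wid = 27  [len(h.key) + 25]
8. n3.ok = 8  [len(h.key) + 6]
9. n3.lab = "vru"  ["v" ++ h.key]
10. n2.env = true  [B.ok > 7]
11. n5.key = "vv"  ["vv"]
12. n5.tag = "ww"  ["ww"]
13. n6.wid = -6  [-6]
14. n7.live = 18  [terminal]
15. n6.env = false  [c.live > 18]
16. n8.acc = false  [terminal]
17. n5.val = "wwvv"  [S.tag ++ S.key]
18. n9.depth = false  [not A₁.env]
19. n10.key = "zz"  ["zz"]
20. n10.tag = "kv"  ["kv"]
21. n11.acc = false  [terminal]
22. n12.wid = "nr"  [terminal]
23. n13.key = "yk"  [terminal]
24. n10.val = "ykv"  ["y" ++ S.tag]
25. n14.key = "xm"  ["xm"]
26. n14.tag = "wykv"  ["w" ++ S₀.val]
27. n15.wid = "qm"  [terminal]
28. n16.wid = "pr"  [terminal]
29. n17.key = "zw"  [terminal]
30. n14.val = "zwr"  [h.key ++ "r"]
31. n9.wid = 26  [len(S₀.val) + 23]
32. n9.ok = 27  [len(S₀.val) + 24]
33. n9.lab = "zwrykv"  [S₁.val ++ S₀.val]
34. n1.env = false  [B.wid == A₀.wid]
35. n0.val = "vzp"  ["v" ++ S.key]

true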